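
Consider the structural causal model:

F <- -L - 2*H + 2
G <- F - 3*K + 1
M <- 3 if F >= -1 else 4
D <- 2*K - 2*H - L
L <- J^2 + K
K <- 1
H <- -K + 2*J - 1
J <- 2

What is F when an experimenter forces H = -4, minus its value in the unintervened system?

The intervention breaks the incoming arrows to H: H <- -K + 2*J - 1 no longer applies, and H = -4.
L = J^2 + K  [with J=2, K=1]  = 5
F = -L - 2*H + 2  [with L=5, H=-4]  = 5
Without intervention: H = -K + 2*J - 1  [with K=1, J=2]  = 2; L = J^2 + K  [with J=2, K=1]  = 5; F = -L - 2*H + 2  [with L=5, H=2]  = -7.
Change = 5 − (-7) = 12.

12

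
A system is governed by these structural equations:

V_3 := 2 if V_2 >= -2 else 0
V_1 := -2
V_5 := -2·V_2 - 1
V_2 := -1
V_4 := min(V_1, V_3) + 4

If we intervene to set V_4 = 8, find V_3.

2

Under do(V_4=8), the mechanism V_4 := min(V_1, V_3) + 4 is discarded; V_4 is fixed at 8.
Since V_3 is not a descendant of the intervened variable, it is unaffected.
V_3 = 2 if V_2 >= -2 else 0  [with V_2=-1]  = 2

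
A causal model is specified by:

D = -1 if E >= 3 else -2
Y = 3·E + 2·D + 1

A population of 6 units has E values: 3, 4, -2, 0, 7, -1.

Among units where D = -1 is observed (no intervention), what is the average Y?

13

E[Y|D=-1] averages over only the 3 units with D=-1 (E = 3, 4, 7): Y = 8, 11, 20, mean 13.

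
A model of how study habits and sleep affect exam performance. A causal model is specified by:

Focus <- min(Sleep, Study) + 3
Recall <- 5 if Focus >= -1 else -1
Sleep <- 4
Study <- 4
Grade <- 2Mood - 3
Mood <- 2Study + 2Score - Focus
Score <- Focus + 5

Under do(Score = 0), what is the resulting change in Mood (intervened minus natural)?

-24

Intervening sets Score = 0 and removes its equation (Score <- Focus + 5).
Focus = min(Sleep, Study) + 3  [with Sleep=4, Study=4]  = 7
Mood = 2Study + 2Score - Focus  [with Study=4, Score=0, Focus=7]  = 1
Without intervention: Focus = min(Sleep, Study) + 3  [with Sleep=4, Study=4]  = 7; Score = Focus + 5  [with Focus=7]  = 12; Mood = 2Study + 2Score - Focus  [with Study=4, Score=12, Focus=7]  = 25.
Change = 1 − 25 = -24.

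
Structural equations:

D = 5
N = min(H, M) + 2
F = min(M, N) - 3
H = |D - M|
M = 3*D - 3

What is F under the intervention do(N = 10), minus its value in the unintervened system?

1

Intervening sets N = 10 and removes its equation (N = min(H, M) + 2).
M = 3*D - 3  [with D=5]  = 12
F = min(M, N) - 3  [with M=12, N=10]  = 7
Without intervention: M = 3*D - 3  [with D=5]  = 12; H = |D - M|  [with D=5, M=12]  = 7; N = min(H, M) + 2  [with H=7, M=12]  = 9; F = min(M, N) - 3  [with M=12, N=9]  = 6.
Change = 7 − 6 = 1.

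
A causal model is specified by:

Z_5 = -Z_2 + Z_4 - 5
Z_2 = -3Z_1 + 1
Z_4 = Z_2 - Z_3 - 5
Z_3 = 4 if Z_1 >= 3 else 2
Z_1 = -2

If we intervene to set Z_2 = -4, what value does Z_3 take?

2

The intervention breaks the incoming arrows to Z_2: Z_2 = -3Z_1 + 1 no longer applies, and Z_2 = -4.
Since Z_3 is not a descendant of the intervened variable, it is unaffected.
Z_3 = 4 if Z_1 >= 3 else 2  [with Z_1=-2]  = 2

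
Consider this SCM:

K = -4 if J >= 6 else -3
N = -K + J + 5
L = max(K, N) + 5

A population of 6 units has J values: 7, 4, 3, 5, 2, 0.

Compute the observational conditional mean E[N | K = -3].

Conditioning on K=-3 selects the 5 unit(s) with J ∈ {4, 3, 5, 2, 0}. Their N values: 12, 11, 13, 10, 8. Mean = 10.8.

10.8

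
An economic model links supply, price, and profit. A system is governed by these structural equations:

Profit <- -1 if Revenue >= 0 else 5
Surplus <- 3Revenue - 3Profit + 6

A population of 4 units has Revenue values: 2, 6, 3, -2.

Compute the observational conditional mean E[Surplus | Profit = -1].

Observing Profit=-1 restricts to units where Profit's equation naturally yields -1: Revenue ∈ {2, 6, 3}. In that subpopulation Surplus = 15, 27, 18, mean 20.

20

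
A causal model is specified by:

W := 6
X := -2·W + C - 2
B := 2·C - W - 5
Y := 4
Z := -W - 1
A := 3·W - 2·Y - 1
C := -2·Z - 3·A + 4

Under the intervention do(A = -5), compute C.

33

do(A=-5) replaces the equation A := 3·W - 2·Y - 1 with the constant A = -5.
Z = -W - 1  [with W=6]  = -7
C = -2·Z - 3·A + 4  [with Z=-7, A=-5]  = 33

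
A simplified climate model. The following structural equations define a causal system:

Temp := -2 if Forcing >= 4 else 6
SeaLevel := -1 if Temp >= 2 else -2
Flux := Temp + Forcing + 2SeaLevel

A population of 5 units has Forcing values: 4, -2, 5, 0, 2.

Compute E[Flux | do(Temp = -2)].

The intervention sets Temp=-2 in all 5 units regardless of Forcing. Recomputing Flux per unit gives -2, -8, -1, -6, -4; average -4.2.

-4.2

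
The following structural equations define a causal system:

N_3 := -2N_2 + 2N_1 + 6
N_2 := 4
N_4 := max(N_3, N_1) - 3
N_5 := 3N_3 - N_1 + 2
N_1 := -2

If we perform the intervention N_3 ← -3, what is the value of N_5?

-5

do(N_3=-3) replaces the equation N_3 := -2N_2 + 2N_1 + 6 with the constant N_3 = -3.
N_5 = 3N_3 - N_1 + 2  [with N_3=-3, N_1=-2]  = -5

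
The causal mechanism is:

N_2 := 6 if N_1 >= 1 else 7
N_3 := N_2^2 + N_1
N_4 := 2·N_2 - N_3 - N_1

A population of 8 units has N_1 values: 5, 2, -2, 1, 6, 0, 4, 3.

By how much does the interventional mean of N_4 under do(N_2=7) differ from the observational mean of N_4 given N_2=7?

The intervention sets N_2=7 in all 8 units regardless of N_1. Recomputing N_4 per unit gives -45, -39, -31, -37, -47, -35, -43, -41; average -39.75.
Conditioning on N_2=7 selects the 2 unit(s) with N_1 ∈ {-2, 0}. Their N_4 values: -31, -35. Mean = -33.
Difference = -39.75 − (-33) = -6.75.

-6.75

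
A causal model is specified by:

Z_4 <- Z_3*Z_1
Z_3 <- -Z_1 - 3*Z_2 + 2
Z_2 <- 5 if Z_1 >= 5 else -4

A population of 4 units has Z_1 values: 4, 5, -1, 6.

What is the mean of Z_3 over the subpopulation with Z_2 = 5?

Observing Z_2=5 restricts to units where Z_2's equation naturally yields 5: Z_1 ∈ {5, 6}. In that subpopulation Z_3 = -18, -19, mean -18.5.

-18.5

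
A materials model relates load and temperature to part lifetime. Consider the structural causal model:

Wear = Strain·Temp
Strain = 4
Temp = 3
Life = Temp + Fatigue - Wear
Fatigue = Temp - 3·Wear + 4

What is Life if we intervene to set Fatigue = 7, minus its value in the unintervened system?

36

Intervening sets Fatigue = 7 and removes its equation (Fatigue = Temp - 3·Wear + 4).
Wear = Strain·Temp  [with Strain=4, Temp=3]  = 12
Life = Temp + Fatigue - Wear  [with Temp=3, Fatigue=7, Wear=12]  = -2
Without intervention: Wear = Strain·Temp  [with Strain=4, Temp=3]  = 12; Fatigue = Temp - 3·Wear + 4  [with Temp=3, Wear=12]  = -29; Life = Temp + Fatigue - Wear  [with Temp=3, Fatigue=-29, Wear=12]  = -38.
Change = -2 − (-38) = 36.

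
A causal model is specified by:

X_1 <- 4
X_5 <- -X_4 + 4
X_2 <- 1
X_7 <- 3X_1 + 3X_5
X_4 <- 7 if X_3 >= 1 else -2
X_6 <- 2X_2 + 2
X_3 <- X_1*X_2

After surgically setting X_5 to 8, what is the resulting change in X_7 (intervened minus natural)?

Under do(X_5=8), the mechanism X_5 <- -X_4 + 4 is discarded; X_5 is fixed at 8.
X_7 = 3X_1 + 3X_5  [with X_1=4, X_5=8]  = 36
Without intervention: X_3 = X_1*X_2  [with X_1=4, X_2=1]  = 4; X_4 = 7 if X_3 >= 1 else -2  [with X_3=4]  = 7; X_5 = -X_4 + 4  [with X_4=7]  = -3; X_7 = 3X_1 + 3X_5  [with X_1=4, X_5=-3]  = 3.
Change = 36 − 3 = 33.

33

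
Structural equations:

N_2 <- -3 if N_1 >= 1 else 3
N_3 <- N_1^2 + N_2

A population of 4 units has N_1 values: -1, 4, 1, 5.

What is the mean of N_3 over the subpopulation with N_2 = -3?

11

E[N_3|N_2=-3] averages over only the 3 units with N_2=-3 (N_1 = 4, 1, 5): N_3 = 13, -2, 22, mean 11.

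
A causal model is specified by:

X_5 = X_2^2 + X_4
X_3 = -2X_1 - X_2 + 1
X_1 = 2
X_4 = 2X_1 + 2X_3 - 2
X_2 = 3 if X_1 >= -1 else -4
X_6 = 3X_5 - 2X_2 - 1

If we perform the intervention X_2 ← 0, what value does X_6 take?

Under do(X_2=0), the mechanism X_2 = 3 if X_1 >= -1 else -4 is discarded; X_2 is fixed at 0.
X_3 = -2X_1 - X_2 + 1  [with X_1=2, X_2=0]  = -3
X_4 = 2X_1 + 2X_3 - 2  [with X_1=2, X_3=-3]  = -4
X_5 = X_2^2 + X_4  [with X_2=0, X_4=-4]  = -4
X_6 = 3X_5 - 2X_2 - 1  [with X_5=-4, X_2=0]  = -13

-13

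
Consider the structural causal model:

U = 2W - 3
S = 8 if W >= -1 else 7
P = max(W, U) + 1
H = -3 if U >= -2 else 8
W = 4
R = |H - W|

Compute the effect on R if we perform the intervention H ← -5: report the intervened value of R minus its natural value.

2

The intervention breaks the incoming arrows to H: H = -3 if U >= -2 else 8 no longer applies, and H = -5.
R = |H - W|  [with H=-5, W=4]  = 9
Without intervention: U = 2W - 3  [with W=4]  = 5; H = -3 if U >= -2 else 8  [with U=5]  = -3; R = |H - W|  [with H=-3, W=4]  = 7.
Change = 9 − 7 = 2.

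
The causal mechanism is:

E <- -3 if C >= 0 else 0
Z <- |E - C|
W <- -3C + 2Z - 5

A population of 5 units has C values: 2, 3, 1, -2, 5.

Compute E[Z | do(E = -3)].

Under do(E=-3), E's equation is replaced by E=-3 for every unit. Per-unit Z: 5, 6, 4, 1, 8. Mean = 4.8.

4.8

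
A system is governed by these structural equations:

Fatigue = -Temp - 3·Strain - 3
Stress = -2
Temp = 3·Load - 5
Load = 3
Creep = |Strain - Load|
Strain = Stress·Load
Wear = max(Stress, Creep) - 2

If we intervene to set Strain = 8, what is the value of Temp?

The intervention breaks the incoming arrows to Strain: Strain = Stress·Load no longer applies, and Strain = 8.
Temp is not downstream of the intervention, so its value is determined by the original equations.
Temp = 3·Load - 5  [with Load=3]  = 4

4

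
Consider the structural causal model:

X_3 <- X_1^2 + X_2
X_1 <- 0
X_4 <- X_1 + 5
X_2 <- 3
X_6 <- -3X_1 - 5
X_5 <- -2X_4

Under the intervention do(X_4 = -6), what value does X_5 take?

12

Intervening sets X_4 = -6 and removes its equation (X_4 <- X_1 + 5).
X_5 = -2X_4  [with X_4=-6]  = 12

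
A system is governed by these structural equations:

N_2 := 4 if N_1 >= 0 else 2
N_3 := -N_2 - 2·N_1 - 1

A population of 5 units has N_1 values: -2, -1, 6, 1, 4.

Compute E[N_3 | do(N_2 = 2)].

Every unit gets N_2=2 under the intervention. N_3 values become 1, -1, -15, -5, -11; E[N_3|do(N_2=2)] = -6.2.

-6.2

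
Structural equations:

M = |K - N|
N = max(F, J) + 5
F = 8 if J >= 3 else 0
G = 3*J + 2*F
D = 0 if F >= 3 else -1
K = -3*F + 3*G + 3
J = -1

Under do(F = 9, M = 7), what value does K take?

21

Setting F = 9, M = 7 by intervention discards those variables' equations.
G = 3*J + 2*F  [with J=-1, F=9]  = 15
K = -3*F + 3*G + 3  [with F=9, G=15]  = 21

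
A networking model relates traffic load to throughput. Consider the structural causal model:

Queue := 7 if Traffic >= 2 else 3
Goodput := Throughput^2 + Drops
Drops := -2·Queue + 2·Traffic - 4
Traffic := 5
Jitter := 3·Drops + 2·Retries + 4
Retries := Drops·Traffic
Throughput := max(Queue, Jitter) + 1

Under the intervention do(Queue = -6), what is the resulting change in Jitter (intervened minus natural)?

338

do(Queue=-6) replaces the equation Queue := 7 if Traffic >= 2 else 3 with the constant Queue = -6.
Drops = -2·Queue + 2·Traffic - 4  [with Queue=-6, Traffic=5]  = 18
Retries = Drops·Traffic  [with Drops=18, Traffic=5]  = 90
Jitter = 3·Drops + 2·Retries + 4  [with Drops=18, Retries=90]  = 238
Without intervention: Queue = 7 if Traffic >= 2 else 3  [with Traffic=5]  = 7; Drops = -2·Queue + 2·Traffic - 4  [with Queue=7, Traffic=5]  = -8; Retries = Drops·Traffic  [with Drops=-8, Traffic=5]  = -40; Jitter = 3·Drops + 2·Retries + 4  [with Drops=-8, Retries=-40]  = -100.
Change = 238 − (-100) = 338.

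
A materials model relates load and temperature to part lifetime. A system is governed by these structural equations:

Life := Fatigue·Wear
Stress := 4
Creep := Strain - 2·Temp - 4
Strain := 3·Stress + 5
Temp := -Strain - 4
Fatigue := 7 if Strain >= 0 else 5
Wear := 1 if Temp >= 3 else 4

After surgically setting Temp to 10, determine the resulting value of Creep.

The intervention breaks the incoming arrows to Temp: Temp := -Strain - 4 no longer applies, and Temp = 10.
Strain = 3·Stress + 5  [with Stress=4]  = 17
Creep = Strain - 2·Temp - 4  [with Strain=17, Temp=10]  = -7

-7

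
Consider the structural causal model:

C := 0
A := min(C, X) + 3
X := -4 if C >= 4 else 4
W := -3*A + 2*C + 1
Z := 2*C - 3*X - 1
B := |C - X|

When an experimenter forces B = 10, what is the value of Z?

The intervention breaks the incoming arrows to B: B := |C - X| no longer applies, and B = 10.
No directed path runs from B to Z, so Z keeps its natural value.
X = -4 if C >= 4 else 4  [with C=0]  = 4
Z = 2*C - 3*X - 1  [with C=0, X=4]  = -13

-13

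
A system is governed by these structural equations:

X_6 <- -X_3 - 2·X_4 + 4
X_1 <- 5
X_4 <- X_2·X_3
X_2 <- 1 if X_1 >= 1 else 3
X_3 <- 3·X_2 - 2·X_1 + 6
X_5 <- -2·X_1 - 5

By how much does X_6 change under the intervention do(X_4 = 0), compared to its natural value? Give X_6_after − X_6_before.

-2

Under do(X_4=0), the mechanism X_4 <- X_2·X_3 is discarded; X_4 is fixed at 0.
X_2 = 1 if X_1 >= 1 else 3  [with X_1=5]  = 1
X_3 = 3·X_2 - 2·X_1 + 6  [with X_2=1, X_1=5]  = -1
X_6 = -X_3 - 2·X_4 + 4  [with X_3=-1, X_4=0]  = 5
Without intervention: X_2 = 1 if X_1 >= 1 else 3  [with X_1=5]  = 1; X_3 = 3·X_2 - 2·X_1 + 6  [with X_2=1, X_1=5]  = -1; X_4 = X_2·X_3  [with X_2=1, X_3=-1]  = -1; X_6 = -X_3 - 2·X_4 + 4  [with X_3=-1, X_4=-1]  = 7.
Change = 5 − 7 = -2.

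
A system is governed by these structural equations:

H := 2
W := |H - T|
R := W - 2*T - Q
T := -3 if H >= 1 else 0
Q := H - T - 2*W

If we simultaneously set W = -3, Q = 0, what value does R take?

3

Setting W = -3, Q = 0 by intervention discards those variables' equations.
T = -3 if H >= 1 else 0  [with H=2]  = -3
R = W - 2*T - Q  [with W=-3, T=-3, Q=0]  = 3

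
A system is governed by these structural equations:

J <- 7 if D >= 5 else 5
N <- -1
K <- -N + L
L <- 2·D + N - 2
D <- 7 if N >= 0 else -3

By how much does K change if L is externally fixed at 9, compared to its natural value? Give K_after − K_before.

18

Intervening sets L = 9 and removes its equation (L <- 2·D + N - 2).
K = -N + L  [with N=-1, L=9]  = 10
Without intervention: D = 7 if N >= 0 else -3  [with N=-1]  = -3; L = 2·D + N - 2  [with D=-3, N=-1]  = -9; K = -N + L  [with N=-1, L=-9]  = -8.
Change = 10 − (-8) = 18.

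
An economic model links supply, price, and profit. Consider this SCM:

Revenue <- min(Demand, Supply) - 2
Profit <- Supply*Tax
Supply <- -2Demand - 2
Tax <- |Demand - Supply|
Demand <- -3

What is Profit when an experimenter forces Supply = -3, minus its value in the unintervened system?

do(Supply=-3) replaces the equation Supply <- -2Demand - 2 with the constant Supply = -3.
Tax = |Demand - Supply|  [with Demand=-3, Supply=-3]  = 0
Profit = Supply*Tax  [with Supply=-3, Tax=0]  = 0
Without intervention: Supply = -2Demand - 2  [with Demand=-3]  = 4; Tax = |Demand - Supply|  [with Demand=-3, Supply=4]  = 7; Profit = Supply*Tax  [with Supply=4, Tax=7]  = 28.
Change = 0 − 28 = -28.

-28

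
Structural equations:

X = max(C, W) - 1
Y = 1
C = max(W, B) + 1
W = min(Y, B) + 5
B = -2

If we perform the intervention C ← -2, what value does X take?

2

Intervening sets C = -2 and removes its equation (C = max(W, B) + 1).
W = min(Y, B) + 5  [with Y=1, B=-2]  = 3
X = max(C, W) - 1  [with C=-2, W=3]  = 2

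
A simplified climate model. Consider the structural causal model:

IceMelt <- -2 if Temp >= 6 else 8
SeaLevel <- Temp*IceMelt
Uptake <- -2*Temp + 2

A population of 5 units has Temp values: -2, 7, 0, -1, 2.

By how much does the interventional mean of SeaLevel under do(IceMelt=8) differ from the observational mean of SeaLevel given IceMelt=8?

11.6

Under do(IceMelt=8), IceMelt's equation is replaced by IceMelt=8 for every unit. Per-unit SeaLevel: -16, 56, 0, -8, 16. Mean = 9.6.
Conditioning on IceMelt=8 selects the 4 unit(s) with Temp ∈ {-2, 0, -1, 2}. Their SeaLevel values: -16, 0, -8, 16. Mean = -2.
Difference = 9.6 − (-2) = 11.6.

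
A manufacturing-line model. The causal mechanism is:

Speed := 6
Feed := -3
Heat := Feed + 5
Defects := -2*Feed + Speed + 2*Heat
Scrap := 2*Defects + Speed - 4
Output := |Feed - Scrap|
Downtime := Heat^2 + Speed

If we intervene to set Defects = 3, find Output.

Under do(Defects=3), the mechanism Defects := -2*Feed + Speed + 2*Heat is discarded; Defects is fixed at 3.
Scrap = 2*Defects + Speed - 4  [with Defects=3, Speed=6]  = 8
Output = |Feed - Scrap|  [with Feed=-3, Scrap=8]  = 11

11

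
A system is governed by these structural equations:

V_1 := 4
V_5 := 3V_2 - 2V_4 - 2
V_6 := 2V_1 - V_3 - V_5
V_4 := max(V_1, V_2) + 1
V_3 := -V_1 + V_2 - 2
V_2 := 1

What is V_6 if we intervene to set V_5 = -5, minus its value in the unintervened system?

-4

The intervention breaks the incoming arrows to V_5: V_5 := 3V_2 - 2V_4 - 2 no longer applies, and V_5 = -5.
V_3 = -V_1 + V_2 - 2  [with V_1=4, V_2=1]  = -5
V_6 = 2V_1 - V_3 - V_5  [with V_1=4, V_3=-5, V_5=-5]  = 18
Without intervention: V_3 = -V_1 + V_2 - 2  [with V_1=4, V_2=1]  = -5; V_4 = max(V_1, V_2) + 1  [with V_1=4, V_2=1]  = 5; V_5 = 3V_2 - 2V_4 - 2  [with V_2=1, V_4=5]  = -9; V_6 = 2V_1 - V_3 - V_5  [with V_1=4, V_3=-5, V_5=-9]  = 22.
Change = 18 − 22 = -4.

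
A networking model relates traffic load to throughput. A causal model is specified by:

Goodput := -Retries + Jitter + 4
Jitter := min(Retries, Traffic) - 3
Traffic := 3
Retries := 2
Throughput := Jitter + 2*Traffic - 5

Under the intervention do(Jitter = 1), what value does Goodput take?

do(Jitter=1) replaces the equation Jitter := min(Retries, Traffic) - 3 with the constant Jitter = 1.
Goodput = -Retries + Jitter + 4  [with Retries=2, Jitter=1]  = 3

3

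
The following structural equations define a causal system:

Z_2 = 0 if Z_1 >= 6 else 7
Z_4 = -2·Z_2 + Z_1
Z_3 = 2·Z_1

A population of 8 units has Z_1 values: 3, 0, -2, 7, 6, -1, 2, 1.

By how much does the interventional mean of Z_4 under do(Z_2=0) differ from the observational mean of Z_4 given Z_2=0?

Every unit gets Z_2=0 under the intervention. Z_4 values become 3, 0, -2, 7, 6, -1, 2, 1; E[Z_4|do(Z_2=0)] = 2.
E[Z_4|Z_2=0] averages over only the 2 units with Z_2=0 (Z_1 = 7, 6): Z_4 = 7, 6, mean 6.5.
Difference = 2 − 6.5 = -4.5.

-4.5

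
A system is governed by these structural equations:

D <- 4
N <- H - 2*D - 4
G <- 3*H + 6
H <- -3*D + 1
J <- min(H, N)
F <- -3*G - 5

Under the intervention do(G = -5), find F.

Under do(G=-5), the mechanism G <- 3*H + 6 is discarded; G is fixed at -5.
F = -3*G - 5  [with G=-5]  = 10

10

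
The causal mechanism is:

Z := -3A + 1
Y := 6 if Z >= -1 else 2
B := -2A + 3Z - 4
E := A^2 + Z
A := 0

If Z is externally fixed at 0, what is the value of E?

0

The intervention breaks the incoming arrows to Z: Z := -3A + 1 no longer applies, and Z = 0.
E = A^2 + Z  [with A=0, Z=0]  = 0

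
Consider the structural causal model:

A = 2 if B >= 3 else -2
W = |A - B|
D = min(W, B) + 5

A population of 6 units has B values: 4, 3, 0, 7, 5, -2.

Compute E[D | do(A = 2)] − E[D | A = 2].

do(A=2) breaks A's dependence on B. With A=2 fixed, D across the units is 7, 6, 5, 10, 8, 3, mean 6.5.
E[D|A=2] averages over only the 4 units with A=2 (B = 4, 3, 7, 5): D = 7, 6, 10, 8, mean 7.75.
Difference = 6.5 − 7.75 = -1.25.

-1.25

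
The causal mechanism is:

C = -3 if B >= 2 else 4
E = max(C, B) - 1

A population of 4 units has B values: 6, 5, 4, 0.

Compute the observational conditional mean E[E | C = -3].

Observing C=-3 restricts to units where C's equation naturally yields -3: B ∈ {6, 5, 4}. In that subpopulation E = 5, 4, 3, mean 4.

4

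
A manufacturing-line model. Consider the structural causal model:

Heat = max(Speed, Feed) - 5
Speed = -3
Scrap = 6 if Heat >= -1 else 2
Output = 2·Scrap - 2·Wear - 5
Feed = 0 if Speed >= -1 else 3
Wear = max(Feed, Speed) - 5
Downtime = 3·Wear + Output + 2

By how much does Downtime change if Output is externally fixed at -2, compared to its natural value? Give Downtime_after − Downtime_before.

Intervening sets Output = -2 and removes its equation (Output = 2·Scrap - 2·Wear - 5).
Feed = 0 if Speed >= -1 else 3  [with Speed=-3]  = 3
Wear = max(Feed, Speed) - 5  [with Feed=3, Speed=-3]  = -2
Downtime = 3·Wear + Output + 2  [with Wear=-2, Output=-2]  = -6
Without intervention: Feed = 0 if Speed >= -1 else 3  [with Speed=-3]  = 3; Heat = max(Speed, Feed) - 5  [with Speed=-3, Feed=3]  = -2; Wear = max(Feed, Speed) - 5  [with Feed=3, Speed=-3]  = -2; Scrap = 6 if Heat >= -1 else 2  [with Heat=-2]  = 2; Output = 2·Scrap - 2·Wear - 5  [with Scrap=2, Wear=-2]  = 3; Downtime = 3·Wear + Output + 2  [with Wear=-2, Output=3]  = -1.
Change = -6 − (-1) = -5.

-5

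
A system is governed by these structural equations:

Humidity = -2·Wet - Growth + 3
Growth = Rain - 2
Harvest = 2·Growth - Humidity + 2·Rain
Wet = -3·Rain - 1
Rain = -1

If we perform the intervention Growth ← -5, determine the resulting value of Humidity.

The intervention breaks the incoming arrows to Growth: Growth = Rain - 2 no longer applies, and Growth = -5.
Wet = -3·Rain - 1  [with Rain=-1]  = 2
Humidity = -2·Wet - Growth + 3  [with Wet=2, Growth=-5]  = 4

4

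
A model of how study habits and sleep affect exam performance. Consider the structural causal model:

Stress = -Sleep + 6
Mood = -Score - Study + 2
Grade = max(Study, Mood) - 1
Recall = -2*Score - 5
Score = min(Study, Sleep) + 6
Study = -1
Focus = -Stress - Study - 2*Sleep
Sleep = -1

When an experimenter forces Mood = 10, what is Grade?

Intervening sets Mood = 10 and removes its equation (Mood = -Score - Study + 2).
Grade = max(Study, Mood) - 1  [with Study=-1, Mood=10]  = 9

9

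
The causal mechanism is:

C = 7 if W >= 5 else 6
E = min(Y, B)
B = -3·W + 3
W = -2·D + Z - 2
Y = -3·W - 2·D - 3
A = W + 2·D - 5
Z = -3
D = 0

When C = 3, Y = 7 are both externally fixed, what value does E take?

7

The joint intervention fixes C = 3, Y = 7, removing each variable's own equation.
W = -2·D + Z - 2  [with D=0, Z=-3]  = -5
B = -3·W + 3  [with W=-5]  = 18
E = min(Y, B)  [with Y=7, B=18]  = 7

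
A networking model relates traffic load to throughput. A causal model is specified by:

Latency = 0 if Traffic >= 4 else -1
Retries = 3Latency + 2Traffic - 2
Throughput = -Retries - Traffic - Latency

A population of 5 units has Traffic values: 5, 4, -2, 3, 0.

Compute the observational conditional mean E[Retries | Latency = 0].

Conditioning on Latency=0 selects the 2 unit(s) with Traffic ∈ {5, 4}. Their Retries values: 8, 6. Mean = 7.

7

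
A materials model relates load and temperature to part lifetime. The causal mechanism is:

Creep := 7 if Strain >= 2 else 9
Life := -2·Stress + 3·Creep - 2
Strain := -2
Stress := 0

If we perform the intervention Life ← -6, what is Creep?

Under do(Life=-6), the mechanism Life := -2·Stress + 3·Creep - 2 is discarded; Life is fixed at -6.
Since Creep is not a descendant of the intervened variable, it is unaffected.
Creep = 7 if Strain >= 2 else 9  [with Strain=-2]  = 9

9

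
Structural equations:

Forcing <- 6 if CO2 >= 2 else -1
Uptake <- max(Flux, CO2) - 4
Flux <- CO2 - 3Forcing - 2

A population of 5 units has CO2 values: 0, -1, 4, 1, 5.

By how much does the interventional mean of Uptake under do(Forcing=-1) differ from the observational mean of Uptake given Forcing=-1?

1.8

Under do(Forcing=-1), Forcing's equation is replaced by Forcing=-1 for every unit. Per-unit Uptake: -3, -4, 1, -2, 2. Mean = -1.2.
Conditioning on Forcing=-1 selects the 3 unit(s) with CO2 ∈ {0, -1, 1}. Their Uptake values: -3, -4, -2. Mean = -3.
Difference = -1.2 − (-3) = 1.8.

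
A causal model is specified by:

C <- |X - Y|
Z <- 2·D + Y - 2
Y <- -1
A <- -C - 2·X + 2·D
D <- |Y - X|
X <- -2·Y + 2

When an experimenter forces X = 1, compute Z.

1

Under do(X=1), the mechanism X <- -2·Y + 2 is discarded; X is fixed at 1.
D = |Y - X|  [with Y=-1, X=1]  = 2
Z = 2·D + Y - 2  [with D=2, Y=-1]  = 1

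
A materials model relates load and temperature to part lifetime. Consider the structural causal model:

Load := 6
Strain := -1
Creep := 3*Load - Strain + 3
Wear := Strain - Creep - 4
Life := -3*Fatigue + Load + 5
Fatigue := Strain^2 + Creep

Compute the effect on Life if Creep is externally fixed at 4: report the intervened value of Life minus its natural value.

The intervention breaks the incoming arrows to Creep: Creep := 3*Load - Strain + 3 no longer applies, and Creep = 4.
Fatigue = Strain^2 + Creep  [with Strain=-1, Creep=4]  = 5
Life = -3*Fatigue + Load + 5  [with Fatigue=5, Load=6]  = -4
Without intervention: Creep = 3*Load - Strain + 3  [with Load=6, Strain=-1]  = 22; Fatigue = Strain^2 + Creep  [with Strain=-1, Creep=22]  = 23; Life = -3*Fatigue + Load + 5  [with Fatigue=23, Load=6]  = -58.
Change = -4 − (-58) = 54.

54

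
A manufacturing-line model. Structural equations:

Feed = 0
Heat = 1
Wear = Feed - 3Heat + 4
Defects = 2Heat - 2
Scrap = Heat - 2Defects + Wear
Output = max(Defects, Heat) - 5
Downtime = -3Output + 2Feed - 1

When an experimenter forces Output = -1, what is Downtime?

Intervening sets Output = -1 and removes its equation (Output = max(Defects, Heat) - 5).
Downtime = -3Output + 2Feed - 1  [with Output=-1, Feed=0]  = 2

2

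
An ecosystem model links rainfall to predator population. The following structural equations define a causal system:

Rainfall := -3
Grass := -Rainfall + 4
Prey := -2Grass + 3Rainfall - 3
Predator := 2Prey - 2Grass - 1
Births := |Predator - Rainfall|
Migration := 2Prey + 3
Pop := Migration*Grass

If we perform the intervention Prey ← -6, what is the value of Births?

24

do(Prey=-6) replaces the equation Prey := -2Grass + 3Rainfall - 3 with the constant Prey = -6.
Grass = -Rainfall + 4  [with Rainfall=-3]  = 7
Predator = 2Prey - 2Grass - 1  [with Prey=-6, Grass=7]  = -27
Births = |Predator - Rainfall|  [with Predator=-27, Rainfall=-3]  = 24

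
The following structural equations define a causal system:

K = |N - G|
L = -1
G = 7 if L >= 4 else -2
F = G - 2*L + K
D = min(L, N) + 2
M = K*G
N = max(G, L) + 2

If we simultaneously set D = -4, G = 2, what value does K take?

2

Under do(D = -4, G = 2), each intervened variable's structural equation is replaced by its fixed value.
N = max(G, L) + 2  [with G=2, L=-1]  = 4
K = |N - G|  [with N=4, G=2]  = 2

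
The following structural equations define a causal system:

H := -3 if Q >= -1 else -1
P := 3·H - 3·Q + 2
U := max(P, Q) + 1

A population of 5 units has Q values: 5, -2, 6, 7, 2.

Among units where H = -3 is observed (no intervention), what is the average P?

Observing H=-3 restricts to units where H's equation naturally yields -3: Q ∈ {5, 6, 7, 2}. In that subpopulation P = -22, -25, -28, -13, mean -22.

-22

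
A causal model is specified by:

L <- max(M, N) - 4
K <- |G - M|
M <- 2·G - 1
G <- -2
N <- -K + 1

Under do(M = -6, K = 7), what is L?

-10

Under do(M = -6, K = 7), each intervened variable's structural equation is replaced by its fixed value.
N = -K + 1  [with K=7]  = -6
L = max(M, N) - 4  [with M=-6, N=-6]  = -10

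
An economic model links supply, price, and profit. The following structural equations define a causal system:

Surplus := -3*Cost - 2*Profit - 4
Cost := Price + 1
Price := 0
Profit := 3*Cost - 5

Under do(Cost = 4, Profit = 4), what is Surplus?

Setting Cost = 4, Profit = 4 by intervention discards those variables' equations.
Surplus = -3*Cost - 2*Profit - 4  [with Cost=4, Profit=4]  = -24

-24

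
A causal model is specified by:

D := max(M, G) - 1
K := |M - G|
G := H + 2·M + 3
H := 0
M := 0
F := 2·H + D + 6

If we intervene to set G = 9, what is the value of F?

14

do(G=9) replaces the equation G := H + 2·M + 3 with the constant G = 9.
D = max(M, G) - 1  [with M=0, G=9]  = 8
F = 2·H + D + 6  [with H=0, D=8]  = 14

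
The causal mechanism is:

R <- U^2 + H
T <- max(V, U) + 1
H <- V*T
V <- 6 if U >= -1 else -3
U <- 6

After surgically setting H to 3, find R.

Intervening sets H = 3 and removes its equation (H <- V*T).
R = U^2 + H  [with U=6, H=3]  = 39

39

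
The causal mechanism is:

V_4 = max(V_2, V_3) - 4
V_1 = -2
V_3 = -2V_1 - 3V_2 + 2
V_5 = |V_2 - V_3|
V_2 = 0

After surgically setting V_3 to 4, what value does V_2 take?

Under do(V_3=4), the mechanism V_3 = -2V_1 - 3V_2 + 2 is discarded; V_3 is fixed at 4.
Since V_2 is not a descendant of the intervened variable, it is unaffected.

0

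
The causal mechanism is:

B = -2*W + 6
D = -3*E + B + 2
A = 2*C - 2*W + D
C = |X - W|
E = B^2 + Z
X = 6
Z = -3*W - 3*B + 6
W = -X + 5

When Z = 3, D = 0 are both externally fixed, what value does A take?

Under do(Z = 3, D = 0), each intervened variable's structural equation is replaced by its fixed value.
W = -X + 5  [with X=6]  = -1
C = |X - W|  [with X=6, W=-1]  = 7
A = 2*C - 2*W + D  [with C=7, W=-1, D=0]  = 16

16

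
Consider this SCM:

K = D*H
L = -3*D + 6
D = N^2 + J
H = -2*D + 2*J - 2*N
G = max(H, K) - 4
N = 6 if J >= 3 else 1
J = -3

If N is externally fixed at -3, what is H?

-12

Under do(N=-3), the mechanism N = 6 if J >= 3 else 1 is discarded; N is fixed at -3.
D = N^2 + J  [with N=-3, J=-3]  = 6
H = -2*D + 2*J - 2*N  [with D=6, J=-3, N=-3]  = -12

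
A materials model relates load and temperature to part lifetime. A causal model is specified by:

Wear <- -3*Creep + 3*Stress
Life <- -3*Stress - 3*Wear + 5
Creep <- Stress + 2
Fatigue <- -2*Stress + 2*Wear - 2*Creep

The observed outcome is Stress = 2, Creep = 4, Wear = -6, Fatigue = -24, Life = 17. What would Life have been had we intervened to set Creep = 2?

-1

do(Creep=2) replaces the equation Creep <- Stress + 2 with the constant Creep = 2.
Wear = -3*Creep + 3*Stress  [with Creep=2, Stress=2]  = 0
Life = -3*Stress - 3*Wear + 5  [with Stress=2, Wear=0]  = -1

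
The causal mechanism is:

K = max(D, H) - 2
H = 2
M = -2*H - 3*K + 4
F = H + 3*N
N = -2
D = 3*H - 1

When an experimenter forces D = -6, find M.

0

The intervention breaks the incoming arrows to D: D = 3*H - 1 no longer applies, and D = -6.
K = max(D, H) - 2  [with D=-6, H=2]  = 0
M = -2*H - 3*K + 4  [with H=2, K=0]  = 0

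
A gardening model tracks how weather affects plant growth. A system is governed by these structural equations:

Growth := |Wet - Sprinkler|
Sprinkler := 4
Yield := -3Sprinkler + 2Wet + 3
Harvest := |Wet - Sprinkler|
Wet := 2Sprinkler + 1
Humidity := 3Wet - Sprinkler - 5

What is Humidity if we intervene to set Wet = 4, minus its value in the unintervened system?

-15

Under do(Wet=4), the mechanism Wet := 2Sprinkler + 1 is discarded; Wet is fixed at 4.
Humidity = 3Wet - Sprinkler - 5  [with Wet=4, Sprinkler=4]  = 3
Without intervention: Wet = 2Sprinkler + 1  [with Sprinkler=4]  = 9; Humidity = 3Wet - Sprinkler - 5  [with Wet=9, Sprinkler=4]  = 18.
Change = 3 − 18 = -15.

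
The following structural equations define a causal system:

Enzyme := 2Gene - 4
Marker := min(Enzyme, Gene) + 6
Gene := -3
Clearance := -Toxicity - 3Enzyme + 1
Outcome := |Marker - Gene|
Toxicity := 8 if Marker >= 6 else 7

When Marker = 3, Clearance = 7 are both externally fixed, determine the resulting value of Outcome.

6

Setting Marker = 3, Clearance = 7 by intervention discards those variables' equations.
Outcome = |Marker - Gene|  [with Marker=3, Gene=-3]  = 6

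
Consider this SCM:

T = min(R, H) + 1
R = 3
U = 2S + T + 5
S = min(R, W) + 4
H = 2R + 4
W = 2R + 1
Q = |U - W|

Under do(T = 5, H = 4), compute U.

The joint intervention fixes T = 5, H = 4, removing each variable's own equation.
W = 2R + 1  [with R=3]  = 7
S = min(R, W) + 4  [with R=3, W=7]  = 7
U = 2S + T + 5  [with S=7, T=5]  = 24

24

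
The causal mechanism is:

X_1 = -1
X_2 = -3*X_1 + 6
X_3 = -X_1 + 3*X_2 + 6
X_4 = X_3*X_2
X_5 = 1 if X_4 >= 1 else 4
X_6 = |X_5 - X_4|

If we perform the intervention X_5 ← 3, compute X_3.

34

do(X_5=3) replaces the equation X_5 = 1 if X_4 >= 1 else 4 with the constant X_5 = 3.
X_3 is not downstream of the intervention, so its value is determined by the original equations.
X_2 = -3*X_1 + 6  [with X_1=-1]  = 9
X_3 = -X_1 + 3*X_2 + 6  [with X_1=-1, X_2=9]  = 34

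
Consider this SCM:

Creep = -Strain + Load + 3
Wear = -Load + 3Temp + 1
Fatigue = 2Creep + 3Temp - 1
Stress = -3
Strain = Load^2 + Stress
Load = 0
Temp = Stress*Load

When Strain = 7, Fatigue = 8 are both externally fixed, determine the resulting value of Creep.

-4

Setting Strain = 7, Fatigue = 8 by intervention discards those variables' equations.
Creep = -Strain + Load + 3  [with Strain=7, Load=0]  = -4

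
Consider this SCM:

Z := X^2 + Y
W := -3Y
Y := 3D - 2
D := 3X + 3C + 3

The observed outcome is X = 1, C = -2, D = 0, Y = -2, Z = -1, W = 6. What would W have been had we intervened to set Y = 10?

Under do(Y=10), the mechanism Y := 3D - 2 is discarded; Y is fixed at 10.
W = -3Y  [with Y=10]  = -30

-30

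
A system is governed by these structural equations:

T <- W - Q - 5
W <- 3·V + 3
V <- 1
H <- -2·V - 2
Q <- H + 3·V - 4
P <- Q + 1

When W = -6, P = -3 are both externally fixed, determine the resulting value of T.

Setting W = -6, P = -3 by intervention discards those variables' equations.
H = -2·V - 2  [with V=1]  = -4
Q = H + 3·V - 4  [with H=-4, V=1]  = -5
T = W - Q - 5  [with W=-6, Q=-5]  = -6

-6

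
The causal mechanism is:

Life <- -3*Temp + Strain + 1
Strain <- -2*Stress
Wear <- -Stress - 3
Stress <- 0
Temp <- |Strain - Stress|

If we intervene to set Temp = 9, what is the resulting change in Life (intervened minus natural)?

-27

do(Temp=9) replaces the equation Temp <- |Strain - Stress| with the constant Temp = 9.
Strain = -2*Stress  [with Stress=0]  = 0
Life = -3*Temp + Strain + 1  [with Temp=9, Strain=0]  = -26
Without intervention: Strain = -2*Stress  [with Stress=0]  = 0; Temp = |Strain - Stress|  [with Strain=0, Stress=0]  = 0; Life = -3*Temp + Strain + 1  [with Temp=0, Strain=0]  = 1.
Change = -26 − 1 = -27.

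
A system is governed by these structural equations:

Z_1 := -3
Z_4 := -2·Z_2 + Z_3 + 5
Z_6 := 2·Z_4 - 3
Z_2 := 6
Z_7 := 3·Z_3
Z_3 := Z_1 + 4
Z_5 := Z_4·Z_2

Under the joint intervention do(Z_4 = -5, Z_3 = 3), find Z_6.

The joint intervention fixes Z_4 = -5, Z_3 = 3, removing each variable's own equation.
Z_6 = 2·Z_4 - 3  [with Z_4=-5]  = -13

-13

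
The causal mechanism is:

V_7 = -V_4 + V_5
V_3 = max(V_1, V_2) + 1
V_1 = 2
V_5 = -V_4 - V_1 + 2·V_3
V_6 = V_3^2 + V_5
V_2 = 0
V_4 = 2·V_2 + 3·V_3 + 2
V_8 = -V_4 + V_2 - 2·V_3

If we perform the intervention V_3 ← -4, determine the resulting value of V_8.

18

The intervention breaks the incoming arrows to V_3: V_3 = max(V_1, V_2) + 1 no longer applies, and V_3 = -4.
V_4 = 2·V_2 + 3·V_3 + 2  [with V_2=0, V_3=-4]  = -10
V_8 = -V_4 + V_2 - 2·V_3  [with V_4=-10, V_2=0, V_3=-4]  = 18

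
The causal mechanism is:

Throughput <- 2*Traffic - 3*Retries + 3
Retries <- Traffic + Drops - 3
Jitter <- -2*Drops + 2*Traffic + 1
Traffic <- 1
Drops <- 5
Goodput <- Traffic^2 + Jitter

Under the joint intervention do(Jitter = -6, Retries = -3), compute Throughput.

14

The joint intervention fixes Jitter = -6, Retries = -3, removing each variable's own equation.
Throughput = 2*Traffic - 3*Retries + 3  [with Traffic=1, Retries=-3]  = 14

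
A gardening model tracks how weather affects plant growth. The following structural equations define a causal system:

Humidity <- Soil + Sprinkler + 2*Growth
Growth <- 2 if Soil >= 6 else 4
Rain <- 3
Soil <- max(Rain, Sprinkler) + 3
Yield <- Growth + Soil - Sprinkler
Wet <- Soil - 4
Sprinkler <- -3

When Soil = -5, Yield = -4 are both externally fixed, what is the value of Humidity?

0

Under do(Soil = -5, Yield = -4), each intervened variable's structural equation is replaced by its fixed value.
Growth = 2 if Soil >= 6 else 4  [with Soil=-5]  = 4
Humidity = Soil + Sprinkler + 2*Growth  [with Soil=-5, Sprinkler=-3, Growth=4]  = 0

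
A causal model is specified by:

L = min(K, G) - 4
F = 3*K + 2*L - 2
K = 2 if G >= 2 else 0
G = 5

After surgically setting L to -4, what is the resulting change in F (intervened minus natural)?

The intervention breaks the incoming arrows to L: L = min(K, G) - 4 no longer applies, and L = -4.
K = 2 if G >= 2 else 0  [with G=5]  = 2
F = 3*K + 2*L - 2  [with K=2, L=-4]  = -4
Without intervention: K = 2 if G >= 2 else 0  [with G=5]  = 2; L = min(K, G) - 4  [with K=2, G=5]  = -2; F = 3*K + 2*L - 2  [with K=2, L=-2]  = 0.
Change = -4 − 0 = -4.

-4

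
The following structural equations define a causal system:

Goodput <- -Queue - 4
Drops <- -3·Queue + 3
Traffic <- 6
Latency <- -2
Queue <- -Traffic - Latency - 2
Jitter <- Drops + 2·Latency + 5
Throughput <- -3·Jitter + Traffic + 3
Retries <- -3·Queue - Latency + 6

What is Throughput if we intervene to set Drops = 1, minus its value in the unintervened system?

The intervention breaks the incoming arrows to Drops: Drops <- -3·Queue + 3 no longer applies, and Drops = 1.
Jitter = Drops + 2·Latency + 5  [with Drops=1, Latency=-2]  = 2
Throughput = -3·Jitter + Traffic + 3  [with Jitter=2, Traffic=6]  = 3
Without intervention: Queue = -Traffic - Latency - 2  [with Traffic=6, Latency=-2]  = -6; Drops = -3·Queue + 3  [with Queue=-6]  = 21; Jitter = Drops + 2·Latency + 5  [with Drops=21, Latency=-2]  = 22; Throughput = -3·Jitter + Traffic + 3  [with Jitter=22, Traffic=6]  = -57.
Change = 3 − (-57) = 60.

60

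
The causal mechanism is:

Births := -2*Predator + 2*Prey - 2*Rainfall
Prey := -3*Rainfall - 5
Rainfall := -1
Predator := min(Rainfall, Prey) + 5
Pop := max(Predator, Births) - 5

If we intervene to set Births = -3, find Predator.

3

Under do(Births=-3), the mechanism Births := -2*Predator + 2*Prey - 2*Rainfall is discarded; Births is fixed at -3.
Since Predator is not a descendant of the intervened variable, it is unaffected.
Prey = -3*Rainfall - 5  [with Rainfall=-1]  = -2
Predator = min(Rainfall, Prey) + 5  [with Rainfall=-1, Prey=-2]  = 3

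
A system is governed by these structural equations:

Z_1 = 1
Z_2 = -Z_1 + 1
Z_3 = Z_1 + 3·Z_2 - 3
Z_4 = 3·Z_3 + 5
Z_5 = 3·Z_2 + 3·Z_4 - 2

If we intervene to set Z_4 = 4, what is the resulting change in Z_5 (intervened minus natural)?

15

Intervening sets Z_4 = 4 and removes its equation (Z_4 = 3·Z_3 + 5).
Z_2 = -Z_1 + 1  [with Z_1=1]  = 0
Z_5 = 3·Z_2 + 3·Z_4 - 2  [with Z_2=0, Z_4=4]  = 10
Without intervention: Z_2 = -Z_1 + 1  [with Z_1=1]  = 0; Z_3 = Z_1 + 3·Z_2 - 3  [with Z_1=1, Z_2=0]  = -2; Z_4 = 3·Z_3 + 5  [with Z_3=-2]  = -1; Z_5 = 3·Z_2 + 3·Z_4 - 2  [with Z_2=0, Z_4=-1]  = -5.
Change = 10 − (-5) = 15.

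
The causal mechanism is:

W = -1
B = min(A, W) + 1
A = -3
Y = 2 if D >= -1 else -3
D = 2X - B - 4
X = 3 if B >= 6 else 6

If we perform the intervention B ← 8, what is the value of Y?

-3

The intervention breaks the incoming arrows to B: B = min(A, W) + 1 no longer applies, and B = 8.
X = 3 if B >= 6 else 6  [with B=8]  = 3
D = 2X - B - 4  [with X=3, B=8]  = -6
Y = 2 if D >= -1 else -3  [with D=-6]  = -3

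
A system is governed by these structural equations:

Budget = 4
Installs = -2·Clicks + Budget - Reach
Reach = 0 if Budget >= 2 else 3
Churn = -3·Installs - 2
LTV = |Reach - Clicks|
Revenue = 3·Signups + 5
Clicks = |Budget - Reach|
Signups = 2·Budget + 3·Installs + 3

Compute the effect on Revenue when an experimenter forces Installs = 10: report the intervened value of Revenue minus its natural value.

126

The intervention breaks the incoming arrows to Installs: Installs = -2·Clicks + Budget - Reach no longer applies, and Installs = 10.
Signups = 2·Budget + 3·Installs + 3  [with Budget=4, Installs=10]  = 41
Revenue = 3·Signups + 5  [with Signups=41]  = 128
Without intervention: Reach = 0 if Budget >= 2 else 3  [with Budget=4]  = 0; Clicks = |Budget - Reach|  [with Budget=4, Reach=0]  = 4; Installs = -2·Clicks + Budget - Reach  [with Clicks=4, Budget=4, Reach=0]  = -4; Signups = 2·Budget + 3·Installs + 3  [with Budget=4, Installs=-4]  = -1; Revenue = 3·Signups + 5  [with Signups=-1]  = 2.
Change = 128 − 2 = 126.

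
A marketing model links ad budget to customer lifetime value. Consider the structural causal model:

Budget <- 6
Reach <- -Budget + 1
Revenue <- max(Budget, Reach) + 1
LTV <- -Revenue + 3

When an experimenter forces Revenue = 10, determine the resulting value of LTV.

The intervention breaks the incoming arrows to Revenue: Revenue <- max(Budget, Reach) + 1 no longer applies, and Revenue = 10.
LTV = -Revenue + 3  [with Revenue=10]  = -7

-7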